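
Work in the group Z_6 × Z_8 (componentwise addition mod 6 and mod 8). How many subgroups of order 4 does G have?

3

|G| = 48 and 4 | 48, so subgroups of order 4 are possible by Lagrange.
The subgroups of order 4 are: {(0,0), (0,2), (0,4), (0,6)}; {(0,0), (0,4), (3,0), (3,4)}; {(0,0), (0,4), (3,2), (3,6)}.
So G has 3 subgroups of order 4.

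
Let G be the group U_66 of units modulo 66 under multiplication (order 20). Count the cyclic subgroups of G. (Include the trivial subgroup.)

8

A cyclic subgroup of order d is generated by each of its φ(d) elements of order d, so the cyclic subgroups of order d number (#elements of order d)/φ(d).
Cyclic subgroups by order — order 1: 1; order 2: 3; order 5: 1; order 10: 3.
Total: 8.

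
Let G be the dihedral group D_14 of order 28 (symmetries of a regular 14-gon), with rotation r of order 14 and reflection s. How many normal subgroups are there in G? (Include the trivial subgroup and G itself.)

G has 28 subgroups. Checking conjugation-invariance by order — order 1: 1/1 normal; order 2: 1/15 normal; order 4: 0/7 normal; order 7: 1/1 normal; order 14: 3/3 normal; order 28: 1/1 normal.
Total normal subgroups: 7.

7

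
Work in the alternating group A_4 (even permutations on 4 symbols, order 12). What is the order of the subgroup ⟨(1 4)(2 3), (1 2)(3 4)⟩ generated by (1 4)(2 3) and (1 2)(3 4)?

4

|⟨(1 4)(2 3)⟩| = 2 and |⟨(1 2)(3 4)⟩| = 2, so |H| is a multiple of lcm(2, 2) = 2 and divides |G| = 12.
Closing under the operation: H = {e, (1 2)(3 4), (1 3)(2 4), (1 4)(2 3)}, so |H| = 4.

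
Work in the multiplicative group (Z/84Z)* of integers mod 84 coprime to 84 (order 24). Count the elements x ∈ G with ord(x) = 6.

Enumerating element orders in G gives 14 elements of order 6.

14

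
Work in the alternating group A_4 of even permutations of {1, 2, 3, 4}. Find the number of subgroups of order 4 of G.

|G| = 12 and 4 | 12, so subgroups of order 4 are possible by Lagrange.
The subgroups of order 4 are: {e, (1 2)(3 4), (1 3)(2 4), (1 4)(2 3)}.
So G has 1 subgroup of order 4.

1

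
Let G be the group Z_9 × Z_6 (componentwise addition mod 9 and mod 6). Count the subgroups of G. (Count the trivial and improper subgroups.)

20

|G| = 54, so by Lagrange every subgroup order divides 54. Divisors: 1, 2, 3, 6, 9, 18, 27, 54.
Subgroups by order — order 1: 1; order 2: 1; order 3: 4; order 6: 4; order 9: 4; order 18: 4; order 27: 1; order 54: 1.
Total: 1 + 1 + 4 + 4 + 4 + 4 + 1 + 1 = 20.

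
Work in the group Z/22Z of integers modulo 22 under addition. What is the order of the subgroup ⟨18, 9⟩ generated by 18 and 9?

22

|⟨18⟩| = 11 and |⟨9⟩| = 22, so |H| is a multiple of lcm(11, 22) = 22 and divides |G| = 22.
Closing {18, 9} under the group operation gives all of G, so |H| = 22.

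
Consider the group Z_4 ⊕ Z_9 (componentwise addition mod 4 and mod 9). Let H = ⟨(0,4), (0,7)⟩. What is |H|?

|⟨(0,4)⟩| = 9 and |⟨(0,7)⟩| = 9, so |H| is a multiple of lcm(9, 9) = 9 and divides |G| = 36.
Closing under the operation: H = {(0,0), (0,1), (0,2), (0,3), (0,4), (0,5), (0,6), (0,7), (0,8)}, so |H| = 9.

9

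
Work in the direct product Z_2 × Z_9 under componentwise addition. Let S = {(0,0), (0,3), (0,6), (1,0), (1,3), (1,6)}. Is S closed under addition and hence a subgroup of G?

|S| = 6 divides |G| = 18, consistent with Lagrange.
S contains the identity, every element's inverse is in S, and S is closed under +: it is a subgroup.
In fact S = ⟨(1,6)⟩.

Yes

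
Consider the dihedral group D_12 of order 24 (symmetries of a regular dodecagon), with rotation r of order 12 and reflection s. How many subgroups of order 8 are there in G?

3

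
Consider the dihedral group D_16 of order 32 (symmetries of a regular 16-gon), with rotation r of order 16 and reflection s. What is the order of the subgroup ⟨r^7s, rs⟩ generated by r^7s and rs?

|⟨r^7s⟩| = 2 and |⟨rs⟩| = 2, so |H| is a multiple of lcm(2, 2) = 2 and divides |G| = 32.
Closing under the operation: H = {e, r^2, r^4, r^6, r^8, r^10, r^12, r^14, rs, r^3s, r^5s, r^7s, r^9s, r^11s, r^13s, r^15s}, so |H| = 16.

16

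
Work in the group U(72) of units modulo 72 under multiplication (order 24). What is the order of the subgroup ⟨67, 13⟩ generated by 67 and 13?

|⟨67⟩| = 6 and |⟨13⟩| = 6, so |H| is a multiple of lcm(6, 6) = 6 and divides |G| = 24.
Closing under the operation: H = {1, 7, 13, 19, 25, 31, 37, 43, 49, 55, 61, 67}, so |H| = 12.

12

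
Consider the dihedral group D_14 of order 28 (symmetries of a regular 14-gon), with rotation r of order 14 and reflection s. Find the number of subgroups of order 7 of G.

|G| = 28 and 7 | 28, so subgroups of order 7 are possible by Lagrange.
The subgroups of order 7 are: {e, r^2, r^4, r^6, r^8, r^10, r^12}.
So G has 1 subgroup of order 7.

1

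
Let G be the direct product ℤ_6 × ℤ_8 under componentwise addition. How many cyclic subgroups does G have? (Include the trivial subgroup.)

16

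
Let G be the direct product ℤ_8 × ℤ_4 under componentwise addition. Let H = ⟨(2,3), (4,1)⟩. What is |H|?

16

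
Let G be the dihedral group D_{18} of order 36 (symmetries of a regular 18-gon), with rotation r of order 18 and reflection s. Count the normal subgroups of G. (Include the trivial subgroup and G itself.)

9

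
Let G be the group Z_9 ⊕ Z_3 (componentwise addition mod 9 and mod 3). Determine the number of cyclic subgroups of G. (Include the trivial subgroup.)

8

A cyclic subgroup of order d is generated by each of its φ(d) elements of order d, so the cyclic subgroups of order d number (#elements of order d)/φ(d).
Cyclic subgroups by order — order 1: 1; order 3: 4; order 9: 3.
Total: 8.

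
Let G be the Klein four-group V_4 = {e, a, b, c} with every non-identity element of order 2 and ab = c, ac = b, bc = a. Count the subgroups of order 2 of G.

3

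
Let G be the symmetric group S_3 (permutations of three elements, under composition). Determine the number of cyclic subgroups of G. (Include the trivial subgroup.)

5

Each element a generates a cyclic subgroup ⟨a⟩; distinct elements may generate the same one (a cyclic group of order d has φ(d) generators).
Cyclic subgroups by order — order 1: 1; order 2: 3; order 3: 1.
Total: 5.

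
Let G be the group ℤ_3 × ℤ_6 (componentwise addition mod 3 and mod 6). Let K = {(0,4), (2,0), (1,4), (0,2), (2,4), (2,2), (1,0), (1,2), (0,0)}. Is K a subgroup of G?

|K| = 9 divides |G| = 18, consistent with Lagrange.
K contains the identity, every element's inverse is in K, and K is closed under +: it is a subgroup.

Yes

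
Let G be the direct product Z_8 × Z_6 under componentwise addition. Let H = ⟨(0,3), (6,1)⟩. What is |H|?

24

|⟨(0,3)⟩| = 2 and |⟨(6,1)⟩| = 12, so |H| is a multiple of lcm(2, 12) = 12 and divides |G| = 48.
Closing under the operation: H = {(0,0), (0,1), (0,2), (0,3), (0,4), (0,5), (2,0), (2,1), (2,2), (2,3), (2,4), (2,5), (4,0), (4,1), (4,2), (4,3), (4,4), (4,5), (6,0), (6,1), (6,2), (6,3), (6,4), (6,5)}, so |H| = 24.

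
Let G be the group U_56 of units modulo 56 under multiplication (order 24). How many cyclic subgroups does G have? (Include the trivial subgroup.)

16

Group the elements of G by the cyclic subgroup they generate; each cyclic subgroup of order d accounts for φ(d) elements.
Cyclic subgroups by order — order 1: 1; order 2: 7; order 3: 1; order 6: 7.
Total: 16.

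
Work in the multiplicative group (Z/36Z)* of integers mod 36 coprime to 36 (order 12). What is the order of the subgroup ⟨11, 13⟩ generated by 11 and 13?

|⟨11⟩| = 6 and |⟨13⟩| = 3, so |H| is a multiple of lcm(6, 3) = 6 and divides |G| = 12.
Closing under the operation: H = {1, 11, 13, 23, 25, 35}, so |H| = 6.

6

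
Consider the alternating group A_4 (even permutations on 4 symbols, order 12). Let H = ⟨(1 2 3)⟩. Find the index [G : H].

|⟨(1 2 3)⟩| = 3 and |G| = 12.
By Lagrange, [G : H] = |G|/|H| = 12/3 = 4.

4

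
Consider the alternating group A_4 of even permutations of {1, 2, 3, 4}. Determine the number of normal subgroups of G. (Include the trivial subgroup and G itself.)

G has 10 subgroups. Checking conjugation-invariance by order — order 1: 1/1 normal; order 2: 0/3 normal; order 3: 0/4 normal; order 4: 1/1 normal; order 12: 1/1 normal.
Total normal subgroups: 3.

3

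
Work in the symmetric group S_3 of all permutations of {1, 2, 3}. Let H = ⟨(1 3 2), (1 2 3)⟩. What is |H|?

3

|⟨(1 3 2)⟩| = 3 and |⟨(1 2 3)⟩| = 3, so |H| is a multiple of lcm(3, 3) = 3 and divides |G| = 6.
Closing under the operation: H = {e, (1 2 3), (1 3 2)}, so |H| = 3.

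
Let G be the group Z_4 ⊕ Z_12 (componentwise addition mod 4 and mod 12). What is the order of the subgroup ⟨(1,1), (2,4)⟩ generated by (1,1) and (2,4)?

|⟨(1,1)⟩| = 12 and |⟨(2,4)⟩| = 6, so |H| is a multiple of lcm(12, 6) = 12 and divides |G| = 48.
Closing under the operation: H = {(0,0), (0,2), (0,4), (0,6), (0,8), (0,10), (1,1), (1,3), (1,5), (1,7), (1,9), (1,11), (2,0), (2,2), (2,4), (2,6), (2,8), (2,10), (3,1), (3,3), (3,5), (3,7), (3,9), (3,11)}, so |H| = 24.

24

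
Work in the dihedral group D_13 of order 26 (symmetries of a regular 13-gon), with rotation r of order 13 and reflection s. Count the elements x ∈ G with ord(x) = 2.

Enumerating element orders in G gives 13 elements of order 2.

13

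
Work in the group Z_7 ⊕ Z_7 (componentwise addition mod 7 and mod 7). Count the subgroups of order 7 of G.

8

|G| = 49 and 7 | 49, so subgroups of order 7 are possible by Lagrange.
The subgroups of order 7 are: {(0,0), (0,1), (0,2), (0,3), (0,4), (0,5), (0,6)}; {(0,0), (1,0), (2,0), (3,0), (4,0), (5,0), (6,0)}; {(0,0), (1,1), (2,2), (3,3), (4,4), (5,5), (6,6)}; {(0,0), (1,2), (2,4), (3,6), (4,1), (5,3), (6,5)}; … (8 in all).
So G has 8 subgroups of order 7.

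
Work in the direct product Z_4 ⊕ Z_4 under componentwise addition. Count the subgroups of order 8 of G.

|G| = 16 and 8 | 16, so subgroups of order 8 are possible by Lagrange.
The subgroups of order 8 are: {(0,0), (0,1), (0,2), (0,3), (2,0), (2,1), (2,2), (2,3)}; {(0,0), (0,2), (1,0), (1,2), (2,0), (2,2), (3,0), (3,2)}; {(0,0), (0,2), (1,1), (1,3), (2,0), (2,2), (3,1), (3,3)}.
So G has 3 subgroups of order 8.

3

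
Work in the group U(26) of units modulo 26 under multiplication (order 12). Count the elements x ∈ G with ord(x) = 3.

The elements of order 3 are: 3, 9.
That's 2.

2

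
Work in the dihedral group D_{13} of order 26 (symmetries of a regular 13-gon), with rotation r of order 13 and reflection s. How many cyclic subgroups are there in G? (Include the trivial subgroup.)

Group the elements of G by the cyclic subgroup they generate; each cyclic subgroup of order d accounts for φ(d) elements.
Cyclic subgroups by order — order 1: 1; order 2: 13; order 13: 1.
Total: 15.

15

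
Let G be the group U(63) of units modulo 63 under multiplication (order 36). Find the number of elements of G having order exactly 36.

0

No element of G has order 36 (even though 36 | 36).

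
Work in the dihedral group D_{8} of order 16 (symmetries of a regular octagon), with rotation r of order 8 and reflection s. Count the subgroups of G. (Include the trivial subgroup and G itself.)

19

|G| = 16, so by Lagrange every subgroup order divides 16. Divisors: 1, 2, 4, 8, 16.
Subgroups by order — order 1: 1; order 2: 9; order 4: 5; order 8: 3; order 16: 1.
Total: 1 + 9 + 5 + 3 + 1 = 19.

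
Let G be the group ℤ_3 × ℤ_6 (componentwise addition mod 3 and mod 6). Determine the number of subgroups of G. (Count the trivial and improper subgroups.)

12

|G| = 18, so by Lagrange every subgroup order divides 18. Divisors: 1, 2, 3, 6, 9, 18.
Subgroups by order — order 1: 1; order 2: 1; order 3: 4; order 6: 4; order 9: 1; order 18: 1.
Total: 1 + 1 + 4 + 4 + 1 + 1 = 12.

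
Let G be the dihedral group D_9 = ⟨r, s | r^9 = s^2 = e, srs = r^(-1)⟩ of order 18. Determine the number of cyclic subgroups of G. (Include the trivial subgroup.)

12

Each element a generates a cyclic subgroup ⟨a⟩; distinct elements may generate the same one (a cyclic group of order d has φ(d) generators).
Cyclic subgroups by order — order 1: 1; order 2: 9; order 3: 1; order 9: 1.
Total: 12.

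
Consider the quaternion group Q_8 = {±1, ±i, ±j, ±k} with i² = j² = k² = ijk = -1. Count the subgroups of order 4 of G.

|G| = 8 and 4 | 8, so subgroups of order 4 are possible by Lagrange.
The subgroups of order 4 are: {1, -1, i, -i}; {1, -1, j, -j}; {1, -1, k, -k}.
So G has 3 subgroups of order 4.

3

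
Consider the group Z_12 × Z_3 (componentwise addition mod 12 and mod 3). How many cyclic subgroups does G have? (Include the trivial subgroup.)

Each element a generates a cyclic subgroup ⟨a⟩; distinct elements may generate the same one (a cyclic group of order d has φ(d) generators).
Cyclic subgroups by order — order 1: 1; order 2: 1; order 3: 4; order 4: 1; order 6: 4; order 12: 4.
Total: 15.

15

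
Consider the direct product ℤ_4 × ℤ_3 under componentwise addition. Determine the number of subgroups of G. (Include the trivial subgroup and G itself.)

6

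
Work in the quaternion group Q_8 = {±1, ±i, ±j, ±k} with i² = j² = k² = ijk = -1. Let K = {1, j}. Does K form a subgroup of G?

j ∈ K but its inverse -j ∉ K, so K is not a subgroup.

No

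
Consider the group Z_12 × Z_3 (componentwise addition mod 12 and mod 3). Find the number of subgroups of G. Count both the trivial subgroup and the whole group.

18

|G| = 36, so by Lagrange every subgroup order divides 36. Divisors: 1, 2, 3, 4, 6, 9, 12, 18, 36.
Subgroups by order — order 1: 1; order 2: 1; order 3: 4; order 4: 1; order 6: 4; order 9: 1; order 12: 4; order 18: 1; order 36: 1.
Total: 1 + 1 + 4 + 1 + 4 + 1 + 4 + 1 + 1 = 18.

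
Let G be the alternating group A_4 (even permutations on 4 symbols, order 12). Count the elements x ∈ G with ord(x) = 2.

3

The elements of order 2 are: (1 2)(3 4), (1 3)(2 4), (1 4)(2 3).
That's 3.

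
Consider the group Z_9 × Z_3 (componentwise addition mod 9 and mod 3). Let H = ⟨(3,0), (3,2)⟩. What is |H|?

|⟨(3,0)⟩| = 3 and |⟨(3,2)⟩| = 3, so |H| is a multiple of lcm(3, 3) = 3 and divides |G| = 27.
Closing under the operation: H = {(0,0), (0,1), (0,2), (3,0), (3,1), (3,2), (6,0), (6,1), (6,2)}, so |H| = 9.

9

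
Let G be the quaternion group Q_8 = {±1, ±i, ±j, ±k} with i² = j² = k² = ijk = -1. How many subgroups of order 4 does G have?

3

|G| = 8 and 4 | 8, so subgroups of order 4 are possible by Lagrange.
The subgroups of order 4 are: {1, -1, i, -i}; {1, -1, j, -j}; {1, -1, k, -k}.
So G has 3 subgroups of order 4.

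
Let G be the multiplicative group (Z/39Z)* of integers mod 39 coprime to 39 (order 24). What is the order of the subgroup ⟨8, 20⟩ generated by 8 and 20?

12

|⟨8⟩| = 4 and |⟨20⟩| = 12, so |H| is a multiple of lcm(4, 12) = 12 and divides |G| = 24.
Closing under the operation: H = {1, 2, 4, 5, 8, 10, 11, 16, 20, 22, 25, 32}, so |H| = 12.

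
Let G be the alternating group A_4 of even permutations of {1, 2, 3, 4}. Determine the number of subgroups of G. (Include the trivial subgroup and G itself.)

|G| = 12, so by Lagrange every subgroup order divides 12. Divisors: 1, 2, 3, 4, 6, 12.
Subgroups by order — order 1: 1; order 2: 3; order 3: 4; order 4: 1; order 6: 0; order 12: 1.
Total: 1 + 3 + 4 + 1 + 0 + 1 = 10.

10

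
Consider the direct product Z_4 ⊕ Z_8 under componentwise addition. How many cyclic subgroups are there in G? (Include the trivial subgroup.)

Each element a generates a cyclic subgroup ⟨a⟩; distinct elements may generate the same one (a cyclic group of order d has φ(d) generators).
Cyclic subgroups by order — order 1: 1; order 2: 3; order 4: 6; order 8: 4.
Total: 14.

14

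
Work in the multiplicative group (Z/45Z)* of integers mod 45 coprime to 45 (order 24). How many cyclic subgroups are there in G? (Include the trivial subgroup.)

12

Each element a generates a cyclic subgroup ⟨a⟩; distinct elements may generate the same one (a cyclic group of order d has φ(d) generators).
Cyclic subgroups by order — order 1: 1; order 2: 3; order 3: 1; order 4: 2; order 6: 3; order 12: 2.
Total: 12.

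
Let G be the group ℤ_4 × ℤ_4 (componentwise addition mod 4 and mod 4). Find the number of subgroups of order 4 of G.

7

|G| = 16 and 4 | 16, so subgroups of order 4 are possible by Lagrange.
The subgroups of order 4 are: {(0,0), (0,1), (0,2), (0,3)}; {(0,0), (0,2), (2,0), (2,2)}; {(0,0), (0,2), (2,1), (2,3)}; {(0,0), (1,0), (2,0), (3,0)}; … (7 in all).
So G has 7 subgroups of order 4.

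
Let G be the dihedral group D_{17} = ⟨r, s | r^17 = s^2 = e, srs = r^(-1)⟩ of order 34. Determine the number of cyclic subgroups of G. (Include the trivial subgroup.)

19

Group the elements of G by the cyclic subgroup they generate; each cyclic subgroup of order d accounts for φ(d) elements.
Cyclic subgroups by order — order 1: 1; order 2: 17; order 17: 1.
Total: 19.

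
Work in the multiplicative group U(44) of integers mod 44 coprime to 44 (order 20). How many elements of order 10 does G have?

Enumerating element orders in G gives 12 elements of order 10.

12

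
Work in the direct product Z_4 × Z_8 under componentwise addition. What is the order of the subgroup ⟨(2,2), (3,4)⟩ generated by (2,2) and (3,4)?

|⟨(2,2)⟩| = 4 and |⟨(3,4)⟩| = 4, so |H| is a multiple of lcm(4, 4) = 4 and divides |G| = 32.
Closing under the operation: H = {(0,0), (0,2), (0,4), (0,6), (1,0), (1,2), (1,4), (1,6), (2,0), (2,2), (2,4), (2,6), (3,0), (3,2), (3,4), (3,6)}, so |H| = 16.

16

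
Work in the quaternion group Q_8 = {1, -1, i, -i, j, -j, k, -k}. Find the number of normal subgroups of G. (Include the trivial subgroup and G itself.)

6

G has 6 subgroups. Checking conjugation-invariance by order — order 1: 1/1 normal; order 2: 1/1 normal; order 4: 3/3 normal; order 8: 1/1 normal.
Total normal subgroups: 6.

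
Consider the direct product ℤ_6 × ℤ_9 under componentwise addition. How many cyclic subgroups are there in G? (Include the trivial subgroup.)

16

Group the elements of G by the cyclic subgroup they generate; each cyclic subgroup of order d accounts for φ(d) elements.
Cyclic subgroups by order — order 1: 1; order 2: 1; order 3: 4; order 6: 4; order 9: 3; order 18: 3.
Total: 16.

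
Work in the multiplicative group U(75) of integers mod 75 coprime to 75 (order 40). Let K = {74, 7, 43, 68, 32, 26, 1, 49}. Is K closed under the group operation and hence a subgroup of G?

|K| = 8 divides |G| = 40, consistent with Lagrange.
K contains the identity, every element's inverse is in K, and K is closed under ·: it is a subgroup.

Yes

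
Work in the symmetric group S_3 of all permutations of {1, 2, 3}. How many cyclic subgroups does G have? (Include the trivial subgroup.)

5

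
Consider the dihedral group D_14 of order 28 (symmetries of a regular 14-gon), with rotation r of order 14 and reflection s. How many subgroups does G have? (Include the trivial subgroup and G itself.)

28

|G| = 28, so by Lagrange every subgroup order divides 28. Divisors: 1, 2, 4, 7, 14, 28.
Subgroups by order — order 1: 1; order 2: 15; order 4: 7; order 7: 1; order 14: 3; order 28: 1.
Total: 1 + 15 + 7 + 1 + 3 + 1 = 28.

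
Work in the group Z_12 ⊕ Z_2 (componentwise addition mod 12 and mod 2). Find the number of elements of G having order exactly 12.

An element (a,b) has order lcm(ord(a), ord(b)); count pairs with lcm equal to 12.
Enumerating gives 8 such elements.

8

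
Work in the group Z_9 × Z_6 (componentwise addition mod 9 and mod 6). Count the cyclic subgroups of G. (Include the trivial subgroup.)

16

A cyclic subgroup of order d is generated by each of its φ(d) elements of order d, so the cyclic subgroups of order d number (#elements of order d)/φ(d).
Cyclic subgroups by order — order 1: 1; order 2: 1; order 3: 4; order 6: 4; order 9: 3; order 18: 3.
Total: 16.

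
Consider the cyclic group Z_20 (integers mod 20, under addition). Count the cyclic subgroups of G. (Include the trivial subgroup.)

6

Each element a generates a cyclic subgroup ⟨a⟩; distinct elements may generate the same one (a cyclic group of order d has φ(d) generators).
Cyclic subgroups by order — order 1: 1; order 2: 1; order 4: 1; order 5: 1; order 10: 1; order 20: 1.
Total: 6.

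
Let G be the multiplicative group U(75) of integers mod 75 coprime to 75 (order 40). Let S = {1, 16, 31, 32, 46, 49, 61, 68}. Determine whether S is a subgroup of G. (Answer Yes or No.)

Closure fails: 32 · 46 = 47 ∉ S. So S is not a subgroup.

No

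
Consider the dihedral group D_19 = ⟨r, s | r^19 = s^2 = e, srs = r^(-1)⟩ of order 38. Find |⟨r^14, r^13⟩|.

|⟨r^14⟩| = 19 and |⟨r^13⟩| = 19, so |H| is a multiple of lcm(19, 19) = 19 and divides |G| = 38.
Closing under the operation: H = {e, r, r^2, r^3, r^4, r^5, r^6, r^7, r^8, r^9, r^10, r^11, r^12, r^13, r^14, r^15, r^16, r^17, r^18}, so |H| = 19.

19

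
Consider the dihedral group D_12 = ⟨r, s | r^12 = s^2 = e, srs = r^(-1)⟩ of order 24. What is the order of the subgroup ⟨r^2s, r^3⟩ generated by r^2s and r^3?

8

|⟨r^2s⟩| = 2 and |⟨r^3⟩| = 4, so |H| is a multiple of lcm(2, 4) = 4 and divides |G| = 24.
Closing under the operation: H = {e, r^3, r^6, r^9, r^2s, r^5s, r^8s, r^11s}, so |H| = 8.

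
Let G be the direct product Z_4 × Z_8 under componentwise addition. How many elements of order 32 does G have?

0

An element (a,b) has order lcm(ord(a), ord(b)); count pairs with lcm equal to 32.
Enumerating gives 0 such elements.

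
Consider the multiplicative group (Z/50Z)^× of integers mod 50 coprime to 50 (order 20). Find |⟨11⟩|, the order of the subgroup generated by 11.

5

Compute successive powers of 11 mod 50: 11, 21, 31, 41, 1; 11^5 ≡ 1 (mod 50).
So |⟨11⟩| = 5.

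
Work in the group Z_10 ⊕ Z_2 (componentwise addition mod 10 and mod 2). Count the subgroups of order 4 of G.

1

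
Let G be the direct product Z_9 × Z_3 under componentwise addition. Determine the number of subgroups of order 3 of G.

|G| = 27 and 3 | 27, so subgroups of order 3 are possible by Lagrange.
The subgroups of order 3 are: {(0,0), (0,1), (0,2)}; {(0,0), (3,0), (6,0)}; {(0,0), (3,1), (6,2)}; {(0,0), (3,2), (6,1)}.
So G has 4 subgroups of order 3.

4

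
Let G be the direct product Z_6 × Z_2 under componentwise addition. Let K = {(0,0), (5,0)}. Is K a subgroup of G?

(5,0) ∈ K but its inverse (1,0) ∉ K, so K is not a subgroup.

No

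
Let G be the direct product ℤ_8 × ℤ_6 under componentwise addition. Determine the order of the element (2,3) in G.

The order of (2,3) in Z_8 × Z_6 is lcm(ord(2) in Z_8, ord(3) in Z_6).
ord(2) = 4 and ord(3) = 2, so |⟨(2,3)⟩| = lcm(4, 2) = 4.

4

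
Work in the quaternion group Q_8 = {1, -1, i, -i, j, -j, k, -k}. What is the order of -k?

4

Computing powers of -k: the smallest k with (-k)^k = e is k = 4.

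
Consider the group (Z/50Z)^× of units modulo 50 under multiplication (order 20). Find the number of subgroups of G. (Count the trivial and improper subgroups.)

6

|G| = 20, so by Lagrange every subgroup order divides 20. Divisors: 1, 2, 4, 5, 10, 20.
Subgroups by order — order 1: 1; order 2: 1; order 4: 1; order 5: 1; order 10: 1; order 20: 1.
Total: 1 + 1 + 1 + 1 + 1 + 1 = 6.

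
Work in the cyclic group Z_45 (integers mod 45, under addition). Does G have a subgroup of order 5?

5 | 45. A subgroup of order 5 is {0, 9, 18, 27, 36}.

Yes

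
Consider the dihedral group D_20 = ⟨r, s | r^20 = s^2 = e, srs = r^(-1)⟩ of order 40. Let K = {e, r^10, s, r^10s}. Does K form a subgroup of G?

Yes

|K| = 4 divides |G| = 40, consistent with Lagrange.
K contains the identity, every element's inverse is in K, and K is closed under ·: it is a subgroup.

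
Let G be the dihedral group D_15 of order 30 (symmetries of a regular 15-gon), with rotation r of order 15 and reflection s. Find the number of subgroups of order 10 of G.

3

|G| = 30 and 10 | 30, so subgroups of order 10 are possible by Lagrange.
The subgroups of order 10 are: {e, r^3, r^6, r^9, r^12, rs, r^4s, r^7s, r^10s, r^13s}; {e, r^3, r^6, r^9, r^12, r^2s, r^5s, r^8s, r^11s, r^14s}; {e, r^3, r^6, r^9, r^12, s, r^3s, r^6s, r^9s, r^12s}.
So G has 3 subgroups of order 10.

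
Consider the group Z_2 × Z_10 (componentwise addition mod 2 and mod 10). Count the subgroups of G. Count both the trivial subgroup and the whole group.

|G| = 20, so by Lagrange every subgroup order divides 20. Divisors: 1, 2, 4, 5, 10, 20.
Subgroups by order — order 1: 1; order 2: 3; order 4: 1; order 5: 1; order 10: 3; order 20: 1.
Total: 1 + 3 + 1 + 1 + 3 + 1 = 10.

10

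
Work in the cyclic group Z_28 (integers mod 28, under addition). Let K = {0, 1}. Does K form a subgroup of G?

1 ∈ K but its inverse 27 ∉ K, so K is not a subgroup.

No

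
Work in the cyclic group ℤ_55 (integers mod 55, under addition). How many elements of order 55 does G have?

40

In a cyclic group of order 55, the number of elements of order d (for d | 55) is φ(d).
φ(55) = 40.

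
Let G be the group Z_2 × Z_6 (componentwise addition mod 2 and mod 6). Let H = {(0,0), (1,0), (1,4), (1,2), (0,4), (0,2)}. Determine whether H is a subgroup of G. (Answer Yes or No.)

|H| = 6 divides |G| = 12, consistent with Lagrange.
H contains the identity, every element's inverse is in H, and H is closed under +: it is a subgroup.
In fact H = ⟨(1,2)⟩.

Yes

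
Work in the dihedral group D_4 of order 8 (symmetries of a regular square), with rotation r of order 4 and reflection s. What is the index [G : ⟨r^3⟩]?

|⟨r^3⟩| = 4 and |G| = 8.
By Lagrange, [G : H] = |G|/|H| = 8/4 = 2.

2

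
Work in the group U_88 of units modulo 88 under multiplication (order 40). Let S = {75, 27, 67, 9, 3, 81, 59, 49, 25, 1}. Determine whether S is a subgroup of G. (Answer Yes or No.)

Yes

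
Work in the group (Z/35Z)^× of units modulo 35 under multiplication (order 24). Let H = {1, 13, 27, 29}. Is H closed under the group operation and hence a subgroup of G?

|H| = 4 divides |G| = 24, consistent with Lagrange.
H contains the identity, every element's inverse is in H, and H is closed under ·: it is a subgroup.
In fact H = ⟨27⟩.

Yes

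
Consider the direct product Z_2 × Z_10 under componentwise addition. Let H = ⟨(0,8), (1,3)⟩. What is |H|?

|⟨(0,8)⟩| = 5 and |⟨(1,3)⟩| = 10, so |H| is a multiple of lcm(5, 10) = 10 and divides |G| = 20.
Closing under the operation: H = {(0,0), (0,2), (0,4), (0,6), (0,8), (1,1), (1,3), (1,5), (1,7), (1,9)}, so |H| = 10.

10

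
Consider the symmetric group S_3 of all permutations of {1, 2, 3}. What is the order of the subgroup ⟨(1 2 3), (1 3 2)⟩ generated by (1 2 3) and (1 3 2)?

|⟨(1 2 3)⟩| = 3 and |⟨(1 3 2)⟩| = 3, so |H| is a multiple of lcm(3, 3) = 3 and divides |G| = 6.
Closing under the operation: H = {e, (1 2 3), (1 3 2)}, so |H| = 3.

3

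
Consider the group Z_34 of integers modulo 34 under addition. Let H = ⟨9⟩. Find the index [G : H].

1

|⟨9⟩| = 34 and |G| = 34.
By Lagrange, [G : H] = |G|/|H| = 34/34 = 1.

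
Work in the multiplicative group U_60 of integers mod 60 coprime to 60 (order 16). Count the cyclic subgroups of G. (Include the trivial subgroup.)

12

A cyclic subgroup of order d is generated by each of its φ(d) elements of order d, so the cyclic subgroups of order d number (#elements of order d)/φ(d).
Cyclic subgroups by order — order 1: 1; order 2: 7; order 4: 4.
Total: 12.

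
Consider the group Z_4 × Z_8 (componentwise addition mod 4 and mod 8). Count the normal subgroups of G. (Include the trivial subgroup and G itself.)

G is abelian, so every subgroup is normal.
G has 22 subgroups in total, hence 22 normal subgroups.

22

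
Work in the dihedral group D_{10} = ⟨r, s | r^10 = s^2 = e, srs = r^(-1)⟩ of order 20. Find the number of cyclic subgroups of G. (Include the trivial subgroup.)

14

Group the elements of G by the cyclic subgroup they generate; each cyclic subgroup of order d accounts for φ(d) elements.
Cyclic subgroups by order — order 1: 1; order 2: 11; order 5: 1; order 10: 1.
Total: 14.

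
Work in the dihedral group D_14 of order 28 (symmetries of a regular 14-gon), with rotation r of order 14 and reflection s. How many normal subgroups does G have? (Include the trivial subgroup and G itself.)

7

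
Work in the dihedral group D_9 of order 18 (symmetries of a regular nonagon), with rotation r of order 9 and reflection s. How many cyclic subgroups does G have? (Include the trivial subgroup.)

Each element a generates a cyclic subgroup ⟨a⟩; distinct elements may generate the same one (a cyclic group of order d has φ(d) generators).
Cyclic subgroups by order — order 1: 1; order 2: 9; order 3: 1; order 9: 1.
Total: 12.

12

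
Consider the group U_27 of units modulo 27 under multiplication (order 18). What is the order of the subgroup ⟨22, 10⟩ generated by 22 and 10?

|⟨22⟩| = 9 and |⟨10⟩| = 3, so |H| is a multiple of lcm(9, 3) = 9 and divides |G| = 18.
Closing under the operation: H = {1, 4, 7, 10, 13, 16, 19, 22, 25}, so |H| = 9.

9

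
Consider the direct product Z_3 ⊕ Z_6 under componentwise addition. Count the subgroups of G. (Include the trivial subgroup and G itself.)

|G| = 18, so by Lagrange every subgroup order divides 18. Divisors: 1, 2, 3, 6, 9, 18.
Subgroups by order — order 1: 1; order 2: 1; order 3: 4; order 6: 4; order 9: 1; order 18: 1.
Total: 1 + 1 + 4 + 4 + 1 + 1 = 12.

12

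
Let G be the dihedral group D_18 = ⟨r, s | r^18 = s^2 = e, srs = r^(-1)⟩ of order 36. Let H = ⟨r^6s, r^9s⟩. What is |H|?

12

|⟨r^6s⟩| = 2 and |⟨r^9s⟩| = 2, so |H| is a multiple of lcm(2, 2) = 2 and divides |G| = 36.
Closing under the operation: H = {e, r^3, r^6, r^9, r^12, r^15, s, r^3s, r^6s, r^9s, r^12s, r^15s}, so |H| = 12.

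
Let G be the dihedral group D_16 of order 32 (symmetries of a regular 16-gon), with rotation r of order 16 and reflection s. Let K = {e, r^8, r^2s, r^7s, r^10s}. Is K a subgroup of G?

|K| = 5 does not divide |G| = 32, so by Lagrange K is not a subgroup.

No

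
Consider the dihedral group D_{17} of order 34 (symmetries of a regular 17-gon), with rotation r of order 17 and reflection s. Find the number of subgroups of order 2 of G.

17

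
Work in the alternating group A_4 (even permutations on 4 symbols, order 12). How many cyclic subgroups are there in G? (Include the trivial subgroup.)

8

Group the elements of G by the cyclic subgroup they generate; each cyclic subgroup of order d accounts for φ(d) elements.
Cyclic subgroups by order — order 1: 1; order 2: 3; order 3: 4.
Total: 8.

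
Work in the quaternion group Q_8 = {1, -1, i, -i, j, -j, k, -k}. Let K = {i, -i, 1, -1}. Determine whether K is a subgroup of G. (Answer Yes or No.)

|K| = 4 divides |G| = 8, consistent with Lagrange.
K contains the identity, every element's inverse is in K, and K is closed under ·: it is a subgroup.
In fact K = ⟨-i⟩.

Yes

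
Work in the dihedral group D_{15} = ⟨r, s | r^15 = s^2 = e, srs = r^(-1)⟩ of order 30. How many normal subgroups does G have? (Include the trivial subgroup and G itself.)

G has 28 subgroups. Checking conjugation-invariance by order — order 1: 1/1 normal; order 2: 0/15 normal; order 3: 1/1 normal; order 5: 1/1 normal; order 6: 0/5 normal; order 10: 0/3 normal; order 15: 1/1 normal; order 30: 1/1 normal.
Total normal subgroups: 5.

5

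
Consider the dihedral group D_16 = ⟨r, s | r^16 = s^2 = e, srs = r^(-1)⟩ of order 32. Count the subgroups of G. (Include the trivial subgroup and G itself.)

36

|G| = 32, so by Lagrange every subgroup order divides 32. Divisors: 1, 2, 4, 8, 16, 32.
Subgroups by order — order 1: 1; order 2: 17; order 4: 9; order 8: 5; order 16: 3; order 32: 1.
Total: 1 + 17 + 9 + 5 + 3 + 1 = 36.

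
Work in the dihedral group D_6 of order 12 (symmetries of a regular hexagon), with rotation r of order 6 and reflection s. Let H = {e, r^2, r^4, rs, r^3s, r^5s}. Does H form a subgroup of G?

|H| = 6 divides |G| = 12, consistent with Lagrange.
H contains the identity, every element's inverse is in H, and H is closed under ·: it is a subgroup.

Yes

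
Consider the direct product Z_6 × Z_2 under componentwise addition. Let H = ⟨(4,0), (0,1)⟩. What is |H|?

6

|⟨(4,0)⟩| = 3 and |⟨(0,1)⟩| = 2, so |H| is a multiple of lcm(3, 2) = 6 and divides |G| = 12.
Closing under the operation: H = {(0,0), (0,1), (2,0), (2,1), (4,0), (4,1)}, so |H| = 6.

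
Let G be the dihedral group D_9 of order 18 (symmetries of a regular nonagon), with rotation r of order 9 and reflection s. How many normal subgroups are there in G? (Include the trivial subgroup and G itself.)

4

G has 16 subgroups. Checking conjugation-invariance by order — order 1: 1/1 normal; order 2: 0/9 normal; order 3: 1/1 normal; order 6: 0/3 normal; order 9: 1/1 normal; order 18: 1/1 normal.
Total normal subgroups: 4.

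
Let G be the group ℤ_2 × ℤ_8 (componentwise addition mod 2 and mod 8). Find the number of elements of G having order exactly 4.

An element (a,b) has order lcm(ord(a), ord(b)); count pairs with lcm equal to 4.
Enumerating gives 4 such elements.

4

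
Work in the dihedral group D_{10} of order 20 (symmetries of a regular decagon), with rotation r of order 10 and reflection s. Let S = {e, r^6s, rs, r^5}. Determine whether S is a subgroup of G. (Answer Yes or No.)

|S| = 4 divides |G| = 20, consistent with Lagrange.
S contains the identity, every element's inverse is in S, and S is closed under ·: it is a subgroup.

Yes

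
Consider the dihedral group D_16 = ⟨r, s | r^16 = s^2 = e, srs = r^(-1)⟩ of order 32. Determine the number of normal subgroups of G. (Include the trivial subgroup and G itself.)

8

G has 36 subgroups. Checking conjugation-invariance by order — order 1: 1/1 normal; order 2: 1/17 normal; order 4: 1/9 normal; order 8: 1/5 normal; order 16: 3/3 normal; order 32: 1/1 normal.
Total normal subgroups: 8.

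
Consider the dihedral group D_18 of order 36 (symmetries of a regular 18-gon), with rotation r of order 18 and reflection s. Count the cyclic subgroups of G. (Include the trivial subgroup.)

24

Group the elements of G by the cyclic subgroup they generate; each cyclic subgroup of order d accounts for φ(d) elements.
Cyclic subgroups by order — order 1: 1; order 2: 19; order 3: 1; order 6: 1; order 9: 1; order 18: 1.
Total: 24.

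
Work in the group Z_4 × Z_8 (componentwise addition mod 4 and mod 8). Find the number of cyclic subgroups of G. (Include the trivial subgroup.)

14

Group the elements of G by the cyclic subgroup they generate; each cyclic subgroup of order d accounts for φ(d) elements.
Cyclic subgroups by order — order 1: 1; order 2: 3; order 4: 6; order 8: 4.
Total: 14.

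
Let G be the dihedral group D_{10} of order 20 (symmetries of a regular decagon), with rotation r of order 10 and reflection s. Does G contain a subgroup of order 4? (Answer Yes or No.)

4 | 20. A subgroup of order 4 is {e, r^5, r^2s, r^7s}.

Yes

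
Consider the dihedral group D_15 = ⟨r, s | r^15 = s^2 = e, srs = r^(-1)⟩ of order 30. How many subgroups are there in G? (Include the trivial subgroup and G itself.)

|G| = 30, so by Lagrange every subgroup order divides 30. Divisors: 1, 2, 3, 5, 6, 10, 15, 30.
Subgroups by order — order 1: 1; order 2: 15; order 3: 1; order 5: 1; order 6: 5; order 10: 3; order 15: 1; order 30: 1.
Total: 1 + 15 + 1 + 1 + 5 + 3 + 1 + 1 = 28.

28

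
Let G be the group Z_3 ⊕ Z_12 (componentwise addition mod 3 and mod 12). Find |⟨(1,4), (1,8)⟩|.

|⟨(1,4)⟩| = 3 and |⟨(1,8)⟩| = 3, so |H| is a multiple of lcm(3, 3) = 3 and divides |G| = 36.
Closing under the operation: H = {(0,0), (0,4), (0,8), (1,0), (1,4), (1,8), (2,0), (2,4), (2,8)}, so |H| = 9.

9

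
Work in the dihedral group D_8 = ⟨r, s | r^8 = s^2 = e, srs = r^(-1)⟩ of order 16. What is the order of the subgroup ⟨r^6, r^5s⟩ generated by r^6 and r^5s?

8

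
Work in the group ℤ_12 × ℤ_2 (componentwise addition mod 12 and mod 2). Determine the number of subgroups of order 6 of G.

|G| = 24 and 6 | 24, so subgroups of order 6 are possible by Lagrange.
The subgroups of order 6 are: {(0,0), (0,1), (4,0), (4,1), (8,0), (8,1)}; {(0,0), (2,0), (4,0), (6,0), (8,0), (10,0)}; {(0,0), (2,1), (4,0), (6,1), (8,0), (10,1)}.
So G has 3 subgroups of order 6.

3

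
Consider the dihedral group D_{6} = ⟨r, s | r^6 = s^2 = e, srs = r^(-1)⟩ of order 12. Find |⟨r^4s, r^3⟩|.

|⟨r^4s⟩| = 2 and |⟨r^3⟩| = 2, so |H| is a multiple of lcm(2, 2) = 2 and divides |G| = 12.
Closing under the operation: H = {e, r^3, rs, r^4s}, so |H| = 4.

4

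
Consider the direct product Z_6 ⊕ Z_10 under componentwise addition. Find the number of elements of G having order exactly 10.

An element (a,b) has order lcm(ord(a), ord(b)); count pairs with lcm equal to 10.
Enumerating gives 12 such elements.

12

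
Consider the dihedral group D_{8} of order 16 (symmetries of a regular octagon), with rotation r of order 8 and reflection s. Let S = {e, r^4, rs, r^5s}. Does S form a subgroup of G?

|S| = 4 divides |G| = 16, consistent with Lagrange.
S contains the identity, every element's inverse is in S, and S is closed under ·: it is a subgroup.

Yes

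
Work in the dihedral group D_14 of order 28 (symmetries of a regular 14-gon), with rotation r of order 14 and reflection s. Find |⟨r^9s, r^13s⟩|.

14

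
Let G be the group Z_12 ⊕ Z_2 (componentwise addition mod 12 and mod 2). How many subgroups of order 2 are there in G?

3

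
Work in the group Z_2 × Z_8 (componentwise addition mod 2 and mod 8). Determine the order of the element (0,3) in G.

8

The order of (0,3) in Z_2 × Z_8 is lcm(ord(0) in Z_2, ord(3) in Z_8).
ord(0) = 1 and ord(3) = 8, so |⟨(0,3)⟩| = lcm(1, 8) = 8.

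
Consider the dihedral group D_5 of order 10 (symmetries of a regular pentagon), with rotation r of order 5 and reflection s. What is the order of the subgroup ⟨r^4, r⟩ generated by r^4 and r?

5

|⟨r^4⟩| = 5 and |⟨r⟩| = 5, so |H| is a multiple of lcm(5, 5) = 5 and divides |G| = 10.
Closing under the operation: H = {e, r, r^2, r^3, r^4}, so |H| = 5.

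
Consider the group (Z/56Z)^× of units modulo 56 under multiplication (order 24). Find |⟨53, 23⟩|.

12

|⟨53⟩| = 6 and |⟨23⟩| = 6, so |H| is a multiple of lcm(6, 6) = 6 and divides |G| = 24.
Closing under the operation: H = {1, 9, 11, 15, 23, 25, 29, 37, 39, 43, 51, 53}, so |H| = 12.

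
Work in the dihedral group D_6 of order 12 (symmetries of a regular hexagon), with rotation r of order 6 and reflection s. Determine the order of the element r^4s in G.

Computing powers of r^4s: the smallest k with (r^4s)^k = e is k = 2.

2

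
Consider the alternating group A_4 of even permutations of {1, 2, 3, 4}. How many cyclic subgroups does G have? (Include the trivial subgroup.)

A cyclic subgroup of order d is generated by each of its φ(d) elements of order d, so the cyclic subgroups of order d number (#elements of order d)/φ(d).
Cyclic subgroups by order — order 1: 1; order 2: 3; order 3: 4.
Total: 8.

8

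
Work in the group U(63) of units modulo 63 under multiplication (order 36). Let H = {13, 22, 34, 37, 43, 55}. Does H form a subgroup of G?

The identity 1 ∉ H, so H is not a subgroup.

No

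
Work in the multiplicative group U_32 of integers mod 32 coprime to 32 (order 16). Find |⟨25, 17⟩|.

4

|⟨25⟩| = 4 and |⟨17⟩| = 2, so |H| is a multiple of lcm(4, 2) = 4 and divides |G| = 16.
Closing under the operation: H = {1, 9, 17, 25}, so |H| = 4.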